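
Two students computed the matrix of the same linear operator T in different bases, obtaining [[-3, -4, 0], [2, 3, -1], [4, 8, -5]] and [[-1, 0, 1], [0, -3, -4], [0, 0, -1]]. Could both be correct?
Yes.

Two matrices over a field are similar if and only if they have the same invariant factors.

Both A and B have characteristic polynomial (x + 1)^2(x + 3) and minimal polynomial (x + 1)^2(x + 3). Computing further, both have invariant factors (x + 1)^2(x + 3). Hence A and B are similar.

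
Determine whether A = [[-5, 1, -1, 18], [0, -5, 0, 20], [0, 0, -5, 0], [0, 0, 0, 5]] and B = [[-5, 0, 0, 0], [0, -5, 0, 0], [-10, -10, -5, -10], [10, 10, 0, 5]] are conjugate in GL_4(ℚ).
Both have characteristic polynomial (x - 5)(x + 5)^3, but the minimal polynomial of A is (x - 5)(x + 5)^2 while the minimal polynomial of B is (x - 5)(x + 5). The minimal polynomial is a similarity invariant, so A and B are not similar.

No.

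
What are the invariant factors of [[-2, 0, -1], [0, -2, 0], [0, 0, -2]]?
x + 2, (x + 2)^2

The Jordan structure of A has elementary divisors (x + 2)^2, (x + 2). Arranging the block sizes at each eigenvalue in decreasing order and taking row products gives the invariant factors.

Invariant factors (smallest first, each dividing the next): x + 2, (x + 2)^2.

Check: the last factor (x + 2)^2 is the minimal polynomial, and the product (x + 2)^3 is the characteristic polynomial.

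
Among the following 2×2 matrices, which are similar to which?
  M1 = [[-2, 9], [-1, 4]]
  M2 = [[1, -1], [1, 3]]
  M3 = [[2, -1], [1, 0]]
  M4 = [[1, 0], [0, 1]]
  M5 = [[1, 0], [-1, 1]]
Characteristic polynomials: χ_{M1} = (x - 1)^2, χ_{M2} = (x - 2)^2, χ_{M3} = (x - 1)^2, χ_{M4} = (x - 1)^2, χ_{M5} = (x - 1)^2.

{M1, M3, M5}: invariant factors (x - 1)^2.

{M2}: invariant factors (x - 2)^2.

{M4}: invariant factors x - 1, x - 1.

Matrices are similar if and only if their invariant-factor lists agree; the partition into similarity classes is {M1, M3, M5}, {M2}, {M4}.

3 classes: {M1, M3, M5}, {M2}, {M4}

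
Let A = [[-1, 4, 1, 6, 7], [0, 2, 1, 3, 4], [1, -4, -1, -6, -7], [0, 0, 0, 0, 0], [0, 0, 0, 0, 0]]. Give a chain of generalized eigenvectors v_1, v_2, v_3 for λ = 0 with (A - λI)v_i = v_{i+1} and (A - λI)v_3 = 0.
We seek v_1 ∈ ker(A^3) \ ker(A^2), then set v_{i+1} = A v_i.

One such chain is v_1 = [[0, 0, 1, 0, 0]]^T, v_2 = [[1, 1, -1, 0, 0]]^T, v_3 = [[2, 1, -2, 0, 0]]^T. Check: A v_3 = [[0, 0, 0, 0, 0]]^T = 0.

v_1 = [[0, 0, 1, 0, 0]]^T, v_2 = [[1, 1, -1, 0, 0]]^T, v_3 = [[2, 1, -2, 0, 0]]^T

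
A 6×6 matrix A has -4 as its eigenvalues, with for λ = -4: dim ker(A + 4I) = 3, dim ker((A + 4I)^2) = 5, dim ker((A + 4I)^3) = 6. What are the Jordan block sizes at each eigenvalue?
λ = -4: successive nullity increments [3, 2, 1] count blocks of size ≥ k; block sizes are [3, 2, 1].

Jordan blocks: (-4, 3), (-4, 2), (-4, 1)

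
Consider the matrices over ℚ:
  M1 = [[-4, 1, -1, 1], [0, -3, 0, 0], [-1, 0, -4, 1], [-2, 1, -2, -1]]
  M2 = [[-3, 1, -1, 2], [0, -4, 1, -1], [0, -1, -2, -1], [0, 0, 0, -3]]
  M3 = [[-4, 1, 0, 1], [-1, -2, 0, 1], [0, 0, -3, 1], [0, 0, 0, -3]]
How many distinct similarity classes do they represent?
Characteristic polynomials: χ_{M1} = (x + 3)^4, χ_{M2} = (x + 3)^4, χ_{M3} = (x + 3)^4.

{M1, M2, M3}: invariant factors (x + 3)^2, (x + 3)^2.

Matrices are similar if and only if their invariant-factor lists agree; the partition into similarity classes is {M1, M2, M3}.

1 class: {M1, M2, M3}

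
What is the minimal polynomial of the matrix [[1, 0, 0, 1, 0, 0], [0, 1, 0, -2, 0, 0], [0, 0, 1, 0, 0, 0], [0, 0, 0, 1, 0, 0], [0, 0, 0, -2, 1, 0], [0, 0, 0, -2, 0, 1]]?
m_A(x) = (x - 1)^2

The characteristic polynomial factors as (x - 1)^6. The minimal polynomial is ∏(x - λ)^{k_λ} where k_λ is the size of the largest Jordan block at λ.

For λ = 1: rank(A - I) = 1, and the largest Jordan block has size 2 (the smallest k with rank((A - I)^k) = rank((A - I)^(k+1))).

So m_A(x) = (x - 1)^2.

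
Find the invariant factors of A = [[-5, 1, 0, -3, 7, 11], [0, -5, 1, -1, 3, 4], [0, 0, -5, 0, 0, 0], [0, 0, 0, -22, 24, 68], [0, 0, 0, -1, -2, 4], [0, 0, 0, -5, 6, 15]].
The Jordan structure of A has elementary divisors (x + 5)^3, (x + 5), (x + 2)^2. Arranging the block sizes at each eigenvalue in decreasing order and taking row products gives the invariant factors.

Invariant factors (smallest first, each dividing the next): x + 5, (x + 2)^2(x + 5)^3.

Check: the last factor (x + 2)^2(x + 5)^3 is the minimal polynomial, and the product (x + 2)^2(x + 5)^4 is the characteristic polynomial.

x + 5, (x + 2)^2(x + 5)^3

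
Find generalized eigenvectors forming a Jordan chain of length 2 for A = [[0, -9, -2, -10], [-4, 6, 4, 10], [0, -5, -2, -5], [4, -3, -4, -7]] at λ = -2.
v_1 = [[-1, 1, 0, -1]]^T, v_2 = [[-1, 2, 0, -2]]^T

We seek v_1 ∈ ker((A + 2I)^2) \ ker(A + 2I), then set v_{i+1} = (A + 2I) v_i.

One such chain is v_1 = [[-1, 1, 0, -1]]^T, v_2 = [[-1, 2, 0, -2]]^T. Check: (A + 2I) v_2 = [[0, 0, 0, 0]]^T = 0.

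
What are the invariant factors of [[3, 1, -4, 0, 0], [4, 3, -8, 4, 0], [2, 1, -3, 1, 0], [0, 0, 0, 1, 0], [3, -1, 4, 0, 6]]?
(x - 1)^2, (x - 6)(x - 1)^2

The Jordan structure of A has elementary divisors (x - 1)^2, (x - 1)^2, (x - 6). Arranging the block sizes at each eigenvalue in decreasing order and taking row products gives the invariant factors.

Invariant factors (smallest first, each dividing the next): (x - 1)^2, (x - 6)(x - 1)^2.

Check: the last factor (x - 6)(x - 1)^2 is the minimal polynomial, and the product (x - 6)(x - 1)^4 is the characteristic polynomial.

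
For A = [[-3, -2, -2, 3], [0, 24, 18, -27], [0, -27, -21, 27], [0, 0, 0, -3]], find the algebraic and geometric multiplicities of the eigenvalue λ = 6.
algebraic multiplicity 1, geometric multiplicity 1

The characteristic polynomial is (x - 6)(x + 3)^3, so the factor x - 6 appears with exponent 1: the algebraic multiplicity is 1.

rank(A - 6I) = 3, so the eigenspace has dimension 4 - 3 = 1: the geometric multiplicity is 1.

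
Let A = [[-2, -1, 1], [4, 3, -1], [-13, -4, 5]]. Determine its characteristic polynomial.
xI - A = [[x + 2, 1, -1], [-4, x - 3, 1], [13, 4, x - 5]].

Expanding det(xI - A) along the first row:
det(xI - A) = + (x + 2)·det([[x - 3, 1], [4, x - 5]]) - (1)·det([[-4, 1], [13, x - 5]]) + (-1)·det([[-4, x - 3], [13, 4]]).

Evaluating gives χ_A(x) = x^3 - 6x^2 + 12x - 8 = (x - 2)^3.

χ_A(x) = (x - 2)^3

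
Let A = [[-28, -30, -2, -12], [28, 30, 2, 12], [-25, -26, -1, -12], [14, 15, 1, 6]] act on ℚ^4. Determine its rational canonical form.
R = [[0, 0, 0, 0], [0, 0, 0, 0], [0, 1, 0, -6], [0, 0, 1, 7]]

The invariant factors of A (the non-unit diagonal entries of the Smith normal form of xI - A over ℚ[x]) are x, x(x - 6)(x - 1), each dividing the next. The characteristic polynomial is their product, x^2(x - 6)(x - 1).

The rational canonical form is the block-diagonal matrix of companion matrices C(f_i):
R = [[0, 0, 0, 0], [0, 0, 0, 0], [0, 1, 0, -6], [0, 0, 1, 7]].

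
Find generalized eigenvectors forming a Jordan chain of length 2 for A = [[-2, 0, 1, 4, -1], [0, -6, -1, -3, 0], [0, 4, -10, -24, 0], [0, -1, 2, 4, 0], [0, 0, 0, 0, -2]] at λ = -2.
We seek v_1 ∈ ker((A + 2I)^2) \ ker(A + 2I), then set v_{i+1} = (A + 2I) v_i.

One such chain is v_1 = [[0, 0, -3, 1, 0]]^T, v_2 = [[1, 0, 0, 0, 0]]^T. Check: (A + 2I) v_2 = [[0, 0, 0, 0, 0]]^T = 0.

v_1 = [[0, 0, -3, 1, 0]]^T, v_2 = [[1, 0, 0, 0, 0]]^T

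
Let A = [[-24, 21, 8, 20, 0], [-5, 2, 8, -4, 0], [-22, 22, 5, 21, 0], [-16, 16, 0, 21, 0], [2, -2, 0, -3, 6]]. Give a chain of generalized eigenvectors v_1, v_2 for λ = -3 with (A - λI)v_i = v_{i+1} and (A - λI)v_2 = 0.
v_1 = [[3, 0, 3, 2, 0]]^T, v_2 = [[1, 1, 0, 0, 0]]^T

We seek v_1 ∈ ker((A + 3I)^2) \ ker(A + 3I), then set v_{i+1} = (A + 3I) v_i.

One such chain is v_1 = [[3, 0, 3, 2, 0]]^T, v_2 = [[1, 1, 0, 0, 0]]^T. Check: (A + 3I) v_2 = [[0, 0, 0, 0, 0]]^T = 0.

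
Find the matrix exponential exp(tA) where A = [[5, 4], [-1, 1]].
e^{tA} = [[(2*t + 1)*e^{3*t}, 4*t*e^{3*t}], [-t*e^{3*t}, (1 - 2*t)*e^{3*t}]]

A has Jordan form J = [[3, 1], [0, 3]] with A = PJP^{-1}, so e^{tA} = P e^{tJ} P^{-1}.

For a Jordan block J_k(λ), e^{tJ_k(λ)} = e^{λt} · (I + tN + t^2 N^2/2! + ... + t^{k-1} N^{k-1}/(k-1)!) where N is the nilpotent superdiagonal part.

Assembling the blocks and conjugating back gives the entries of e^{tA} as shown above.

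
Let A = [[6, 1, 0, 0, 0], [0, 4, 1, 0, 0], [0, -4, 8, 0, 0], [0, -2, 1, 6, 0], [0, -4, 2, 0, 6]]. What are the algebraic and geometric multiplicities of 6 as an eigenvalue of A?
algebraic multiplicity 5, geometric multiplicity 3

The characteristic polynomial is (x - 6)^5, so the factor x - 6 appears with exponent 5: the algebraic multiplicity is 5.

rank(A - 6I) = 2, so the eigenspace has dimension 5 - 2 = 3: the geometric multiplicity is 3.

Since 3 < 5, A is not diagonalizable.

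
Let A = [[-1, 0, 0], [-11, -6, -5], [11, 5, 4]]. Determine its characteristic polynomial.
xI - A = [[x + 1, 0, 0], [11, x + 6, 5], [-11, -5, x - 4]].

Expanding det(xI - A) along the first row:
det(xI - A) = + (x + 1)·det([[x + 6, 5], [-5, x - 4]]) - (0)·det([[11, 5], [-11, x - 4]]) + (0)·det([[11, x + 6], [-11, -5]]).

Evaluating gives χ_A(x) = x^3 + 3x^2 + 3x + 1 = (x + 1)^3.

χ_A(x) = (x + 1)^3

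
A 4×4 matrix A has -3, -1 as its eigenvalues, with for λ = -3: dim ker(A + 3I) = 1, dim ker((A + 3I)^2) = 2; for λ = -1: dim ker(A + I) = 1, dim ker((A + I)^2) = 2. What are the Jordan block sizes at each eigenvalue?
λ = -3: successive nullity increments [1, 1] count blocks of size ≥ k; block sizes are [2].
λ = -1: successive nullity increments [1, 1] count blocks of size ≥ k; block sizes are [2].

Jordan blocks: (-3, 2), (-1, 2)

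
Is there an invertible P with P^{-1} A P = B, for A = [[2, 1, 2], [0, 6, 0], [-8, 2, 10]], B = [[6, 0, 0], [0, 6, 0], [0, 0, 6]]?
No.

Both have characteristic polynomial (x - 6)^3, but the minimal polynomial of A is (x - 6)^2 while the minimal polynomial of B is x - 6. The minimal polynomial is a similarity invariant, so A and B are not similar.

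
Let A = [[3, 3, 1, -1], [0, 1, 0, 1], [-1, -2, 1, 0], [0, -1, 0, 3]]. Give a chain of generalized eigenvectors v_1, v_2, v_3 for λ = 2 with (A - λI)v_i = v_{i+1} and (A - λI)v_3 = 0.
We seek v_1 ∈ ker((A - 2I)^3) \ ker((A - 2I)^2), then set v_{i+1} = (A - 2I) v_i.

One such chain is v_1 = [[0, 0, 1, 1]]^T, v_2 = [[0, 1, -1, 1]]^T, v_3 = [[1, 0, -1, 0]]^T. Check: (A - 2I) v_3 = [[0, 0, 0, 0]]^T = 0.

v_1 = [[0, 0, 1, 1]]^T, v_2 = [[0, 1, -1, 1]]^T, v_3 = [[1, 0, -1, 0]]^T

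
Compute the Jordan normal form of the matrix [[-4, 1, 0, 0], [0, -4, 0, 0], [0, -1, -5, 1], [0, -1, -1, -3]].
The characteristic polynomial is det(xI - A) = (x + 4)^4, so the eigenvalues are -4 (algebraic multiplicity 4).

For λ = -4: rank(A + 4I) = 2, rank((A + 4I)^2) = 0. The eigenspace has dimension 4 - 2 = 2, so there are 2 Jordan blocks; the rank sequence gives block sizes [2, 2].

Assembling the blocks gives the Jordan form J above.

J = [[-4, 1, 0, 0], [0, -4, 0, 0], [0, 0, -4, 1], [0, 0, 0, -4]]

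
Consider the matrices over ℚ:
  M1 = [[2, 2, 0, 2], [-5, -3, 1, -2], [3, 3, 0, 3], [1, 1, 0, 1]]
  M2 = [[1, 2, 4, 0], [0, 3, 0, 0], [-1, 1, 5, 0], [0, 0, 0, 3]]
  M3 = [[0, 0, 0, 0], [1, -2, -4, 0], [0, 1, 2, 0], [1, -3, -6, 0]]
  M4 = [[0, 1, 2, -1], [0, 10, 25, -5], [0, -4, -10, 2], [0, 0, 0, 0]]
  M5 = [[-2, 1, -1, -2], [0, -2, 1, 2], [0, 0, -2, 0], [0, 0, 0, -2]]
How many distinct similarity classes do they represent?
Characteristic polynomials: χ_{M1} = x^4, χ_{M2} = (x - 3)^4, χ_{M3} = x^4, χ_{M4} = x^4, χ_{M5} = (x + 2)^4.

{M1, M3, M4}: invariant factors x, x^3.

{M2}: invariant factors x - 3, x - 3, (x - 3)^2.

{M5}: invariant factors x + 2, (x + 2)^3.

Matrices are similar if and only if their invariant-factor lists agree; the partition into similarity classes is {M1, M3, M4}, {M2}, {M5}.

3 classes: {M1, M3, M4}, {M2}, {M5}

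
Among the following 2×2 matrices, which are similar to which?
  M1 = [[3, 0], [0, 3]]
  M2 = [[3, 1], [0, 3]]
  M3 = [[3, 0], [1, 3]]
Characteristic polynomials: χ_{M1} = (x - 3)^2, χ_{M2} = (x - 3)^2, χ_{M3} = (x - 3)^2.

{M1}: invariant factors x - 3, x - 3.

{M2, M3}: invariant factors (x - 3)^2.

Matrices are similar if and only if their invariant-factor lists agree; the partition into similarity classes is {M1}, {M2, M3}.

2 classes: {M1}, {M2, M3}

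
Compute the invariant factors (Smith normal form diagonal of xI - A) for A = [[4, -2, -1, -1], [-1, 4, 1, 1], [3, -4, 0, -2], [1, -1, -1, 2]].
(x - 3)^2(x - 2)^2

The Jordan structure of A has elementary divisors (x - 2)^2, (x - 3)^2. Arranging the block sizes at each eigenvalue in decreasing order and taking row products gives the invariant factors.

Invariant factors (smallest first, each dividing the next): (x - 3)^2(x - 2)^2.

Check: the last factor (x - 3)^2(x - 2)^2 is the minimal polynomial, and the product (x - 3)^2(x - 2)^2 is the characteristic polynomial.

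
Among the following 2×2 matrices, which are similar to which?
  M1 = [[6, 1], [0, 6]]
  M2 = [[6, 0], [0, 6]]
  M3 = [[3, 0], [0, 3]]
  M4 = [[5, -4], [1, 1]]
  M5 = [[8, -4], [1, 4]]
Characteristic polynomials: χ_{M1} = (x - 6)^2, χ_{M2} = (x - 6)^2, χ_{M3} = (x - 3)^2, χ_{M4} = (x - 3)^2, χ_{M5} = (x - 6)^2.

{M1, M5}: invariant factors (x - 6)^2.

{M2}: invariant factors x - 6, x - 6.

{M3}: invariant factors x - 3, x - 3.

{M4}: invariant factors (x - 3)^2.

Matrices are similar if and only if their invariant-factor lists agree; the partition into similarity classes is {M1, M5}, {M2}, {M3}, {M4}.

4 classes: {M1, M5}, {M2}, {M3}, {M4}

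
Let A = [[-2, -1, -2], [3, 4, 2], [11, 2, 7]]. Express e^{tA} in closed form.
e^{tA} = [[(1 - 5*t)*e^{3*t}, -t*e^{3*t}, -2*t*e^{3*t}], [t*(5*t + 3)*e^{3*t}, (t^2 + t + 1)*e^{3*t}, 2*t*(t + 1)*e^{3*t}], [t*(22 - 5*t)*e^{3*t}/2, t*(4 - t)*e^{3*t}/2, (-t^2 + 4*t + 1)*e^{3*t}]]

A has Jordan form J = [[3, 1, 0], [0, 3, 1], [0, 0, 3]] with A = PJP^{-1}, so e^{tA} = P e^{tJ} P^{-1}.

For a Jordan block J_k(λ), e^{tJ_k(λ)} = e^{λt} · (I + tN + t^2 N^2/2! + ... + t^{k-1} N^{k-1}/(k-1)!) where N is the nilpotent superdiagonal part.

Assembling the blocks and conjugating back gives the entries of e^{tA} as shown above.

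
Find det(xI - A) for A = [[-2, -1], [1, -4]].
xI - A = [[x + 2, 1], [-1, x + 4]].

Expanding det(xI - A) along the first row:
det(xI - A) = + (x + 2)·det([[x + 4]]) - (1)·det([[-1]]).

Evaluating gives χ_A(x) = x^2 + 6x + 9 = (x + 3)^2.

χ_A(x) = (x + 3)^2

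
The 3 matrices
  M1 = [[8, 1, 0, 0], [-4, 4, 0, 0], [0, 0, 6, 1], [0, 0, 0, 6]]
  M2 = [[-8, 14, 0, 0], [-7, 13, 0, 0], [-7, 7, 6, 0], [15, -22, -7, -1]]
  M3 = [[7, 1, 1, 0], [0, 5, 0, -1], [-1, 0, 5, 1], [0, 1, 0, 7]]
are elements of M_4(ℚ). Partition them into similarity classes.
2 classes: {M1, M3}, {M2}

Characteristic polynomials: χ_{M1} = (x - 6)^4, χ_{M2} = (x - 6)^2(x + 1)^2, χ_{M3} = (x - 6)^4.

{M1, M3}: invariant factors (x - 6)^2, (x - 6)^2.

{M2}: invariant factors x - 6, (x - 6)(x + 1)^2.

Matrices are similar if and only if their invariant-factor lists agree; the partition into similarity classes is {M1, M3}, {M2}.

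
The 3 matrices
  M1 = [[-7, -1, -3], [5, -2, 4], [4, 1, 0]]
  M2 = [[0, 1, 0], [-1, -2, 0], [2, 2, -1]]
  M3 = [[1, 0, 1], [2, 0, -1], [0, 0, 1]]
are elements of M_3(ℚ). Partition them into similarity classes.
3 classes: {M1}, {M2}, {M3}

Characteristic polynomials: χ_{M1} = (x + 3)^3, χ_{M2} = (x + 1)^3, χ_{M3} = x(x - 1)^2.

{M1}: invariant factors (x + 3)^3.

{M2}: invariant factors x + 1, (x + 1)^2.

{M3}: invariant factors x(x - 1)^2.

Matrices are similar if and only if their invariant-factor lists agree; the partition into similarity classes is {M1}, {M2}, {M3}.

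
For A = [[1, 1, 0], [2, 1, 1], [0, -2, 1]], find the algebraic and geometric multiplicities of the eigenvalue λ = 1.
algebraic multiplicity 3, geometric multiplicity 1

The characteristic polynomial is (x - 1)^3, so the factor x - 1 appears with exponent 3: the algebraic multiplicity is 3.

rank(A - I) = 2, so the eigenspace has dimension 3 - 2 = 1: the geometric multiplicity is 1.

Since 1 < 3, A is not diagonalizable.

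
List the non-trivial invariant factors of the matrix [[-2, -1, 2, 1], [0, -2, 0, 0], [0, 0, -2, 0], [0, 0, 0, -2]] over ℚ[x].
x + 2, x + 2, (x + 2)^2

The Jordan structure of A has elementary divisors (x + 2)^2, (x + 2), (x + 2). Arranging the block sizes at each eigenvalue in decreasing order and taking row products gives the invariant factors.

Invariant factors (smallest first, each dividing the next): x + 2, x + 2, (x + 2)^2.

Check: the last factor (x + 2)^2 is the minimal polynomial, and the product (x + 2)^4 is the characteristic polynomial.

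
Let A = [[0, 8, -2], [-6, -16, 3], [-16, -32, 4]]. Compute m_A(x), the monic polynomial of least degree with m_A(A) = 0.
The characteristic polynomial factors as (x + 4)^3. The minimal polynomial is ∏(x - λ)^{k_λ} where k_λ is the size of the largest Jordan block at λ.

For λ = -4: rank(A + 4I) = 1, and the largest Jordan block has size 2 (the smallest k with rank((A + 4I)^k) = rank((A + 4I)^(k+1))).

So m_A(x) = (x + 4)^2.

m_A(x) = (x + 4)^2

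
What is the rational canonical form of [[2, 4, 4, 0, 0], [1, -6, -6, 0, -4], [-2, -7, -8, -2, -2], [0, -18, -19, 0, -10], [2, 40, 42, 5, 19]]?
R = [[0, 0, 0, 0, 8], [1, 0, 0, 0, 16], [0, 1, 0, 0, -10], [0, 0, 1, 0, -10], [0, 0, 0, 1, 7]]

The invariant factors of A (the non-unit diagonal entries of the Smith normal form of xI - A over ℚ[x]) are (x - 2)^2(x + 1)(x^2 - 4x - 2), each dividing the next. The characteristic polynomial is their product, (x - 2)^2(x + 1)(x^2 - 4x - 2).

The rational canonical form is the block-diagonal matrix of companion matrices C(f_i):
R = [[0, 0, 0, 0, 8], [1, 0, 0, 0, 16], [0, 1, 0, 0, -10], [0, 0, 1, 0, -10], [0, 0, 0, 1, 7]].

Note the characteristic polynomial does not split into linear factors over ℚ, so A has no Jordan form over ℚ; the rational canonical form exists over any field.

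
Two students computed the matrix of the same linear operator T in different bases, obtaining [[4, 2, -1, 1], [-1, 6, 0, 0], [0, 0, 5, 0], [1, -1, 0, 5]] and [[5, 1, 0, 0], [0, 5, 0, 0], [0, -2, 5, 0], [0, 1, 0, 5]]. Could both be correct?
No.

Both have characteristic polynomial (x - 5)^4, but the minimal polynomial of A is (x - 5)^3 while the minimal polynomial of B is (x - 5)^2. The minimal polynomial is a similarity invariant, so A and B are not similar.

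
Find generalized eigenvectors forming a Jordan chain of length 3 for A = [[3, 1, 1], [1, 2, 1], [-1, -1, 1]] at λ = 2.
We seek v_1 ∈ ker((A - 2I)^3) \ ker((A - 2I)^2), then set v_{i+1} = (A - 2I) v_i.

One such chain is v_1 = [[0, 0, 1]]^T, v_2 = [[1, 1, -1]]^T, v_3 = [[1, 0, -1]]^T. Check: (A - 2I) v_3 = [[0, 0, 0]]^T = 0.

v_1 = [[0, 0, 1]]^T, v_2 = [[1, 1, -1]]^T, v_3 = [[1, 0, -1]]^T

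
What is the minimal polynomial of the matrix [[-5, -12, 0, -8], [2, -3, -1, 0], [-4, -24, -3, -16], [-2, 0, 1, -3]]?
The characteristic polynomial factors as (x + 3)^3(x + 5). The minimal polynomial is ∏(x - λ)^{k_λ} where k_λ is the size of the largest Jordan block at λ.

For λ = -5: rank(A + 5I) = 3, and the largest Jordan block has size 1 (the smallest k with rank((A + 5I)^k) = rank((A + 5I)^(k+1))).
For λ = -3: rank(A + 3I) = 2, and the largest Jordan block has size 2 (the smallest k with rank((A + 3I)^k) = rank((A + 3I)^(k+1))).

So m_A(x) = (x + 3)^2(x + 5).

m_A(x) = (x + 3)^2(x + 5)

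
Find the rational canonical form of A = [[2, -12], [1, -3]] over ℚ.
R = [[0, -6], [1, -1]]

The invariant factors of A (the non-unit diagonal entries of the Smith normal form of xI - A over ℚ[x]) are x^2 + x + 6, each dividing the next. The characteristic polynomial is their product, x^2 + x + 6.

The rational canonical form is the block-diagonal matrix of companion matrices C(f_i):
R = [[0, -6], [1, -1]].

Note the characteristic polynomial does not split into linear factors over ℚ, so A has no Jordan form over ℚ; the rational canonical form exists over any field.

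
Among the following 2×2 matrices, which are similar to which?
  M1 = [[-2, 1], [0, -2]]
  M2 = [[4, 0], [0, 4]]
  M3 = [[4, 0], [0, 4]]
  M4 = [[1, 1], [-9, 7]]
3 classes: {M1}, {M2, M3}, {M4}

Characteristic polynomials: χ_{M1} = (x + 2)^2, χ_{M2} = (x - 4)^2, χ_{M3} = (x - 4)^2, χ_{M4} = (x - 4)^2.

{M1}: invariant factors (x + 2)^2.

{M2, M3}: invariant factors x - 4, x - 4.

{M4}: invariant factors (x - 4)^2.

Matrices are similar if and only if their invariant-factor lists agree; the partition into similarity classes is {M1}, {M2, M3}, {M4}.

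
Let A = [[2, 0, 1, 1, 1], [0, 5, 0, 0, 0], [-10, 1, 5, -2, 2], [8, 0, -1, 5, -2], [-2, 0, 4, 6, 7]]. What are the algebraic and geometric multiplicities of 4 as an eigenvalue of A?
The characteristic polynomial is (x - 5)^4(x - 4), so the factor x - 4 appears with exponent 1: the algebraic multiplicity is 1.

rank(A - 4I) = 4, so the eigenspace has dimension 5 - 4 = 1: the geometric multiplicity is 1.

algebraic multiplicity 1, geometric multiplicity 1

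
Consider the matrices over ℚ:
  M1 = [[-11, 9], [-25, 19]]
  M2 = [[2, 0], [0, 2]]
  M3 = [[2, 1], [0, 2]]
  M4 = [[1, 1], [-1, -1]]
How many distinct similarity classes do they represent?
4 classes: {M1}, {M2}, {M3}, {M4}

Characteristic polynomials: χ_{M1} = (x - 4)^2, χ_{M2} = (x - 2)^2, χ_{M3} = (x - 2)^2, χ_{M4} = x^2.

{M1}: invariant factors (x - 4)^2.

{M2}: invariant factors x - 2, x - 2.

{M3}: invariant factors (x - 2)^2.

{M4}: invariant factors x^2.

Matrices are similar if and only if their invariant-factor lists agree; the partition into similarity classes is {M1}, {M2}, {M3}, {M4}.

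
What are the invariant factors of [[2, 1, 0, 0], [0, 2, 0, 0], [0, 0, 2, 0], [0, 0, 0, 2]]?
The Jordan structure of A has elementary divisors (x - 2)^2, (x - 2), (x - 2). Arranging the block sizes at each eigenvalue in decreasing order and taking row products gives the invariant factors.

Invariant factors (smallest first, each dividing the next): x - 2, x - 2, (x - 2)^2.

Check: the last factor (x - 2)^2 is the minimal polynomial, and the product (x - 2)^4 is the characteristic polynomial.

x - 2, x - 2, (x - 2)^2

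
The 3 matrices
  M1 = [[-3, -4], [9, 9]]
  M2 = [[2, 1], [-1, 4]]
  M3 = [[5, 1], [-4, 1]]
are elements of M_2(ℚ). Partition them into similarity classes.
1 class: {M1, M2, M3}

Characteristic polynomials: χ_{M1} = (x - 3)^2, χ_{M2} = (x - 3)^2, χ_{M3} = (x - 3)^2.

{M1, M2, M3}: invariant factors (x - 3)^2.

Matrices are similar if and only if their invariant-factor lists agree; the partition into similarity classes is {M1, M2, M3}.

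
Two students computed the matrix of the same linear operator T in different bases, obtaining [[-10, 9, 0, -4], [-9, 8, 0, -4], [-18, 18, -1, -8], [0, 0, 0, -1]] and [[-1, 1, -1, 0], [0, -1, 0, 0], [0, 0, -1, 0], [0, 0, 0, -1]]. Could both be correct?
Yes.

Two matrices over a field are similar if and only if they have the same invariant factors.

Both A and B have characteristic polynomial (x + 1)^4 and minimal polynomial (x + 1)^2. Computing further, both have invariant factors x + 1, x + 1, (x + 1)^2. Hence A and B are similar.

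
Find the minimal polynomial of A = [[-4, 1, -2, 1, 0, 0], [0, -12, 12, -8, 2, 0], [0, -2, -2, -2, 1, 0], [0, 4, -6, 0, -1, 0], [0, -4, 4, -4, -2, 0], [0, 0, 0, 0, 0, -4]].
m_A(x) = (x + 4)^3

The characteristic polynomial factors as (x + 4)^6. The minimal polynomial is ∏(x - λ)^{k_λ} where k_λ is the size of the largest Jordan block at λ.

For λ = -4: rank(A + 4I) = 2, and the largest Jordan block has size 3 (the smallest k with rank((A + 4I)^k) = rank((A + 4I)^(k+1))).

So m_A(x) = (x + 4)^3.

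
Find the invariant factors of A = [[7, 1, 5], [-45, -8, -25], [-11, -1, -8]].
The Jordan structure of A has elementary divisors (x + 3)^3. Arranging the block sizes at each eigenvalue in decreasing order and taking row products gives the invariant factors.

Invariant factors (smallest first, each dividing the next): (x + 3)^3.

Check: the last factor (x + 3)^3 is the minimal polynomial, and the product (x + 3)^3 is the characteristic polynomial.

(x + 3)^3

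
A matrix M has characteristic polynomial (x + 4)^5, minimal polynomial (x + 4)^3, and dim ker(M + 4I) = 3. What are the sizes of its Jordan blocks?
Jordan blocks: (-4, 3), (-4, 1), (-4, 1)

λ = -4: algebraic multiplicity 5 (exponent in χ_M), largest block size 3 (exponent in m_M), 3 blocks (geometric multiplicity). These force block sizes [3, 1, 1].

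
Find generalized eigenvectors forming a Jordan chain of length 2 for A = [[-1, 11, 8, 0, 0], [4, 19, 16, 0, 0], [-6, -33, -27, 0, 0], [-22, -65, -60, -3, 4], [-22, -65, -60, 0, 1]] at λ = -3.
v_1 = [[-4, -3, 5, 6, 6]]^T, v_2 = [[-1, -2, 3, 7, 7]]^T

We seek v_1 ∈ ker((A + 3I)^2) \ ker(A + 3I), then set v_{i+1} = (A + 3I) v_i.

One such chain is v_1 = [[-4, -3, 5, 6, 6]]^T, v_2 = [[-1, -2, 3, 7, 7]]^T. Check: (A + 3I) v_2 = [[0, 0, 0, 0, 0]]^T = 0.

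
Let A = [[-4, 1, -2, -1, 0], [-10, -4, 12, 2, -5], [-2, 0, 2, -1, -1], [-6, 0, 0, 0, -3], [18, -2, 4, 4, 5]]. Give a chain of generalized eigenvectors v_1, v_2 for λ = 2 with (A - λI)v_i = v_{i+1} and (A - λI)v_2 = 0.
We seek v_1 ∈ ker((A - 2I)^2) \ ker(A - 2I), then set v_{i+1} = (A - 2I) v_i.

One such chain is v_1 = [[0, -3, 0, -3, 2]]^T, v_2 = [[0, 2, 1, 0, 0]]^T. Check: (A - 2I) v_2 = [[0, 0, 0, 0, 0]]^T = 0.

v_1 = [[0, -3, 0, -3, 2]]^T, v_2 = [[0, 2, 1, 0, 0]]^T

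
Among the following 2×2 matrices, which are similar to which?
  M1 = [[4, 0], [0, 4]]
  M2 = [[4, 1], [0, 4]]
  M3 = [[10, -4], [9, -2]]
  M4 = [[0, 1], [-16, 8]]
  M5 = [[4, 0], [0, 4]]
Characteristic polynomials: χ_{M1} = (x - 4)^2, χ_{M2} = (x - 4)^2, χ_{M3} = (x - 4)^2, χ_{M4} = (x - 4)^2, χ_{M5} = (x - 4)^2.

{M1, M5}: invariant factors x - 4, x - 4.

{M2, M3, M4}: invariant factors (x - 4)^2.

Matrices are similar if and only if their invariant-factor lists agree; the partition into similarity classes is {M1, M5}, {M2, M3, M4}.

2 classes: {M1, M5}, {M2, M3, M4}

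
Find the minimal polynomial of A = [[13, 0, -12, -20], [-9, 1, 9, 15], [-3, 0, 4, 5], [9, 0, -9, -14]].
m_A(x) = (x - 1)^2

The characteristic polynomial factors as (x - 1)^4. The minimal polynomial is ∏(x - λ)^{k_λ} where k_λ is the size of the largest Jordan block at λ.

For λ = 1: rank(A - I) = 1, and the largest Jordan block has size 2 (the smallest k with rank((A - I)^k) = rank((A - I)^(k+1))).

So m_A(x) = (x - 1)^2.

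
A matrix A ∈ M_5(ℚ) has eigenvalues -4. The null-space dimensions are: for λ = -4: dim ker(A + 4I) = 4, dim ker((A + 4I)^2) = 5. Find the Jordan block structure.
λ = -4: successive nullity increments [4, 1] count blocks of size ≥ k; block sizes are [2, 1, 1, 1].

Jordan blocks: (-4, 2), (-4, 1), (-4, 1), (-4, 1)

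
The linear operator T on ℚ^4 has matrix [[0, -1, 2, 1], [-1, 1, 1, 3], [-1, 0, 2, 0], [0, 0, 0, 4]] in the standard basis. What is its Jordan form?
The characteristic polynomial is det(xI - A) = (x - 4)(x - 1)^3, so the eigenvalues are 1 (algebraic multiplicity 3), 4 (algebraic multiplicity 1).

For λ = 1: rank(A - I) = 3, rank((A - I)^2) = 2, rank((A - I)^3) = 1. The eigenspace has dimension 4 - 3 = 1, so there is 1 Jordan block; the rank sequence gives block sizes [3].

For λ = 4: algebraic multiplicity 1 gives one 1×1 block.

Assembling the blocks gives the Jordan form J above.

J = [[1, 1, 0, 0], [0, 1, 1, 0], [0, 0, 1, 0], [0, 0, 0, 4]]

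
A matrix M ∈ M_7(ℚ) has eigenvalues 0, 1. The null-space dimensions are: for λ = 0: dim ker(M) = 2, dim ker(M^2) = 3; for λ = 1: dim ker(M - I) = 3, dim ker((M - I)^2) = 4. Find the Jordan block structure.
λ = 0: successive nullity increments [2, 1] count blocks of size ≥ k; block sizes are [2, 1].
λ = 1: successive nullity increments [3, 1] count blocks of size ≥ k; block sizes are [2, 1, 1].

Jordan blocks: (0, 2), (0, 1), (1, 2), (1, 1), (1, 1)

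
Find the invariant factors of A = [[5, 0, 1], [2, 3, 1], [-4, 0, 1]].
The Jordan structure of A has elementary divisors (x - 3)^2, (x - 3). Arranging the block sizes at each eigenvalue in decreasing order and taking row products gives the invariant factors.

Invariant factors (smallest first, each dividing the next): x - 3, (x - 3)^2.

Check: the last factor (x - 3)^2 is the minimal polynomial, and the product (x - 3)^3 is the characteristic polynomial.

x - 3, (x - 3)^2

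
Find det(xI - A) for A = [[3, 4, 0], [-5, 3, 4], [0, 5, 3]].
χ_A(x) = (x - 3)^3

xI - A = [[x - 3, -4, 0], [5, x - 3, -4], [0, -5, x - 3]].

Expanding det(xI - A) along the first row:
det(xI - A) = + (x - 3)·det([[x - 3, -4], [-5, x - 3]]) - (-4)·det([[5, -4], [0, x - 3]]) + (0)·det([[5, x - 3], [0, -5]]).

Evaluating gives χ_A(x) = x^3 - 9x^2 + 27x - 27 = (x - 3)^3.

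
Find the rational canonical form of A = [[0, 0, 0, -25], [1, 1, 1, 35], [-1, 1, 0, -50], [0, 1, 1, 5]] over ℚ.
R = [[0, 0, 0, -25], [1, 0, 0, 30], [0, 1, 0, -19], [0, 0, 1, 6]]

The invariant factors of A (the non-unit diagonal entries of the Smith normal form of xI - A over ℚ[x]) are (x^2 - 3x + 5)^2, each dividing the next. The characteristic polynomial is their product, (x^2 - 3x + 5)^2.

The rational canonical form is the block-diagonal matrix of companion matrices C(f_i):
R = [[0, 0, 0, -25], [1, 0, 0, 30], [0, 1, 0, -19], [0, 0, 1, 6]].

Note the characteristic polynomial does not split into linear factors over ℚ, so A has no Jordan form over ℚ; the rational canonical form exists over any field.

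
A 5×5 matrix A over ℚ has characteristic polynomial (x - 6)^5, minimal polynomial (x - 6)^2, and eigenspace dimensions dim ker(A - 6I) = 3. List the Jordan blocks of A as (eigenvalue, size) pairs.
Jordan blocks: (6, 2), (6, 2), (6, 1)

λ = 6: algebraic multiplicity 5 (exponent in χ_A), largest block size 2 (exponent in m_A), 3 blocks (geometric multiplicity). These force block sizes [2, 2, 1].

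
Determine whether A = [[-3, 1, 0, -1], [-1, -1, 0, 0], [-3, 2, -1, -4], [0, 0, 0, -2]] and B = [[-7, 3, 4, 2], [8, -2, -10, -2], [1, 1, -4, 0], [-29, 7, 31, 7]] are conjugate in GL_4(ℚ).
trace(A) = -7 but trace(B) = -6. The trace is a similarity invariant, so A and B are not similar.

No.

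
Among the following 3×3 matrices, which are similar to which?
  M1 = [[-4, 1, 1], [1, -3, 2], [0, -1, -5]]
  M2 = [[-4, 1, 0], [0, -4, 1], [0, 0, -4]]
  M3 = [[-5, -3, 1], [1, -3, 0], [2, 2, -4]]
1 class: {M1, M2, M3}

Characteristic polynomials: χ_{M1} = (x + 4)^3, χ_{M2} = (x + 4)^3, χ_{M3} = (x + 4)^3.

{M1, M2, M3}: invariant factors (x + 4)^3.

Matrices are similar if and only if their invariant-factor lists agree; the partition into similarity classes is {M1, M2, M3}.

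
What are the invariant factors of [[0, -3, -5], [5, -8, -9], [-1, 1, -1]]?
The Jordan structure of A has elementary divisors (x + 3)^3. Arranging the block sizes at each eigenvalue in decreasing order and taking row products gives the invariant factors.

Invariant factors (smallest first, each dividing the next): (x + 3)^3.

Check: the last factor (x + 3)^3 is the minimal polynomial, and the product (x + 3)^3 is the characteristic polynomial.

(x + 3)^3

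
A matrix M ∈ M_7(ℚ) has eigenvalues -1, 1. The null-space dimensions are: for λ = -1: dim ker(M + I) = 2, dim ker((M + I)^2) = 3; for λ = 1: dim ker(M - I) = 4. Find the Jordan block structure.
Jordan blocks: (-1, 2), (-1, 1), (1, 1), (1, 1), (1, 1), (1, 1)

λ = -1: successive nullity increments [2, 1] count blocks of size ≥ k; block sizes are [2, 1].
λ = 1: successive nullity increments [4] count blocks of size ≥ k; block sizes are [1, 1, 1, 1].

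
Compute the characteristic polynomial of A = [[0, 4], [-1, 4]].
xI - A = [[x, -4], [1, x - 4]].

Expanding det(xI - A) along the first row:
det(xI - A) = + (x)·det([[x - 4]]) - (-4)·det([[1]]).

Evaluating gives χ_A(x) = x^2 - 4x + 4 = (x - 2)^2.

χ_A(x) = (x - 2)^2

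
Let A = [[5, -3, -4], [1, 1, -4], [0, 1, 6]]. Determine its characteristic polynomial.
xI - A = [[x - 5, 3, 4], [-1, x - 1, 4], [0, -1, x - 6]].

Expanding det(xI - A) along the first row:
det(xI - A) = + (x - 5)·det([[x - 1, 4], [-1, x - 6]]) - (3)·det([[-1, 4], [0, x - 6]]) + (4)·det([[-1, x - 1], [0, -1]]).

Evaluating gives χ_A(x) = x^3 - 12x^2 + 48x - 64 = (x - 4)^3.

χ_A(x) = (x - 4)^3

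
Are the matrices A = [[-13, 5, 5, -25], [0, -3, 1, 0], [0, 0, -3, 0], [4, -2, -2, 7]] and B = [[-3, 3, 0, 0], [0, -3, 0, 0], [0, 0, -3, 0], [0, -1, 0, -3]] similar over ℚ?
No.

Both have characteristic polynomial (x + 3)^4, but the minimal polynomial of A is (x + 3)^3 while the minimal polynomial of B is (x + 3)^2. The minimal polynomial is a similarity invariant, so A and B are not similar.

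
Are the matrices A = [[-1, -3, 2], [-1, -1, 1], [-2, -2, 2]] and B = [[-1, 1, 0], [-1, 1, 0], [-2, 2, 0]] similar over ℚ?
No.

Both have characteristic polynomial x^3, but the minimal polynomial of A is x^3 while the minimal polynomial of B is x^2. The minimal polynomial is a similarity invariant, so A and B are not similar.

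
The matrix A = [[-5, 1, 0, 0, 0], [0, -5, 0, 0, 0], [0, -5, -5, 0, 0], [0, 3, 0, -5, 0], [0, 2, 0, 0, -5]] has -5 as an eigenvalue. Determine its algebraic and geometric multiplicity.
The characteristic polynomial is (x + 5)^5, so the factor x + 5 appears with exponent 5: the algebraic multiplicity is 5.

rank(A + 5I) = 1, so the eigenspace has dimension 5 - 1 = 4: the geometric multiplicity is 4.

Since 4 < 5, A is not diagonalizable.

algebraic multiplicity 5, geometric multiplicity 4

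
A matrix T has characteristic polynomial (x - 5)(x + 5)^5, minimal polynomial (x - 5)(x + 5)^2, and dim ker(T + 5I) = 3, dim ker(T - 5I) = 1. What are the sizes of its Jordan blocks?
Jordan blocks: (-5, 2), (-5, 2), (-5, 1), (5, 1)

λ = -5: algebraic multiplicity 5 (exponent in χ_T), largest block size 2 (exponent in m_T), 3 blocks (geometric multiplicity). These force block sizes [2, 2, 1].
λ = 5: algebraic multiplicity 1 (exponent in χ_T), largest block size 1 (exponent in m_T), 1 block (geometric multiplicity). This forces block sizes [1].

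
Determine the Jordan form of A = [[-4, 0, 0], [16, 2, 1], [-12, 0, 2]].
J = [[-4, 0, 0], [0, 2, 1], [0, 0, 2]]

The characteristic polynomial is det(xI - A) = (x - 2)^2(x + 4), so the eigenvalues are -4 (algebraic multiplicity 1), 2 (algebraic multiplicity 2).

For λ = -4: algebraic multiplicity 1 gives one 1×1 block.

For λ = 2: rank(A - 2I) = 2, rank((A - 2I)^2) = 1. The eigenspace has dimension 3 - 2 = 1, so there is 1 Jordan block; the rank sequence gives block sizes [2].

Assembling the blocks gives the Jordan form J above.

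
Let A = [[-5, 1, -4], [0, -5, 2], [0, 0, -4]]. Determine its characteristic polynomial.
χ_A(x) = (x + 4)(x + 5)^2

xI - A = [[x + 5, -1, 4], [0, x + 5, -2], [0, 0, x + 4]].

Expanding det(xI - A) along the first row:
det(xI - A) = + (x + 5)·det([[x + 5, -2], [0, x + 4]]) - (-1)·det([[0, -2], [0, x + 4]]) + (4)·det([[0, x + 5], [0, 0]]).

Evaluating gives χ_A(x) = x^3 + 14x^2 + 65x + 100 = (x + 4)(x + 5)^2.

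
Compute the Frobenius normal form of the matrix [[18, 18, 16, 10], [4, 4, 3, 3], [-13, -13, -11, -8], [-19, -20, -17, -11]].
R = [[0, 0, 0, 0], [1, 0, 0, 2], [0, 1, 0, 2], [0, 0, 1, 0]]

The invariant factors of A (the non-unit diagonal entries of the Smith normal form of xI - A over ℚ[x]) are x(x^3 - 2x - 2), each dividing the next. The characteristic polynomial is their product, x(x^3 - 2x - 2).

The rational canonical form is the block-diagonal matrix of companion matrices C(f_i):
R = [[0, 0, 0, 0], [1, 0, 0, 2], [0, 1, 0, 2], [0, 0, 1, 0]].

Note the characteristic polynomial does not split into linear factors over ℚ, so A has no Jordan form over ℚ; the rational canonical form exists over any field.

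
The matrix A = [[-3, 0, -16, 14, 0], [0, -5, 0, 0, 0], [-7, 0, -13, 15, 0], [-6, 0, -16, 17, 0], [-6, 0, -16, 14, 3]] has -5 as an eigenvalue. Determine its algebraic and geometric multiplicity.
algebraic multiplicity 2, geometric multiplicity 2

The characteristic polynomial is (x - 3)^3(x + 5)^2, so the factor x + 5 appears with exponent 2: the algebraic multiplicity is 2.

rank(A + 5I) = 3, so the eigenspace has dimension 5 - 3 = 2: the geometric multiplicity is 2.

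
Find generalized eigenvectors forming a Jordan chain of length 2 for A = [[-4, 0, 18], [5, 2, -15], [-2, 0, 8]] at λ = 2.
We seek v_1 ∈ ker((A - 2I)^2) \ ker(A - 2I), then set v_{i+1} = (A - 2I) v_i.

One such chain is v_1 = [[-2, 2, -1]]^T, v_2 = [[-6, 5, -2]]^T. Check: (A - 2I) v_2 = [[0, 0, 0]]^T = 0.

v_1 = [[-2, 2, -1]]^T, v_2 = [[-6, 5, -2]]^T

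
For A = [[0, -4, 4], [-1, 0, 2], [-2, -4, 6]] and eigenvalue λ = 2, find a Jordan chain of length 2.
v_1 = [[1, 1, 2]]^T, v_2 = [[2, 1, 2]]^T

We seek v_1 ∈ ker((A - 2I)^2) \ ker(A - 2I), then set v_{i+1} = (A - 2I) v_i.

One such chain is v_1 = [[1, 1, 2]]^T, v_2 = [[2, 1, 2]]^T. Check: (A - 2I) v_2 = [[0, 0, 0]]^T = 0.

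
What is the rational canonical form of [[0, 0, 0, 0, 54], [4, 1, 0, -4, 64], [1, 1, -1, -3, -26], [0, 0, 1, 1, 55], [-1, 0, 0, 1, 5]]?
R = [[0, 0, 0, 0, 54], [1, 0, 0, 0, -9], [0, 1, 0, 0, 36], [0, 0, 1, 0, -6], [0, 0, 0, 1, 6]]

The invariant factors of A (the non-unit diagonal entries of the Smith normal form of xI - A over ℚ[x]) are (x - 6)(x^2 + 3)^2, each dividing the next. The characteristic polynomial is their product, (x - 6)(x^2 + 3)^2.

The rational canonical form is the block-diagonal matrix of companion matrices C(f_i):
R = [[0, 0, 0, 0, 54], [1, 0, 0, 0, -9], [0, 1, 0, 0, 36], [0, 0, 1, 0, -6], [0, 0, 0, 1, 6]].

Note the characteristic polynomial does not split into linear factors over ℚ, so A has no Jordan form over ℚ; the rational canonical form exists over any field.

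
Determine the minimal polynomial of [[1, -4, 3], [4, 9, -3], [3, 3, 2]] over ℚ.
The characteristic polynomial factors as (x - 5)^2(x - 2). The minimal polynomial is ∏(x - λ)^{k_λ} where k_λ is the size of the largest Jordan block at λ.

For λ = 2: rank(A - 2I) = 2, and the largest Jordan block has size 1 (the smallest k with rank((A - 2I)^k) = rank((A - 2I)^(k+1))).
For λ = 5: rank(A - 5I) = 2, and the largest Jordan block has size 2 (the smallest k with rank((A - 5I)^k) = rank((A - 5I)^(k+1))).

So m_A(x) = (x - 5)^2(x - 2).

m_A(x) = (x - 5)^2(x - 2)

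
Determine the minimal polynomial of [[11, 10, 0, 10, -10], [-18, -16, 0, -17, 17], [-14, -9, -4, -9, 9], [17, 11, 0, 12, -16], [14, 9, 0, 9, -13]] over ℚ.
The characteristic polynomial factors as (x - 1)^2(x + 4)^3. The minimal polynomial is ∏(x - λ)^{k_λ} where k_λ is the size of the largest Jordan block at λ.

For λ = -4: rank(A + 4I) = 3, and the largest Jordan block has size 2 (the smallest k with rank((A + 4I)^k) = rank((A + 4I)^(k+1))).
For λ = 1: rank(A - I) = 4, and the largest Jordan block has size 2 (the smallest k with rank((A - I)^k) = rank((A - I)^(k+1))).

So m_A(x) = (x - 1)^2(x + 4)^2.

m_A(x) = (x - 1)^2(x + 4)^2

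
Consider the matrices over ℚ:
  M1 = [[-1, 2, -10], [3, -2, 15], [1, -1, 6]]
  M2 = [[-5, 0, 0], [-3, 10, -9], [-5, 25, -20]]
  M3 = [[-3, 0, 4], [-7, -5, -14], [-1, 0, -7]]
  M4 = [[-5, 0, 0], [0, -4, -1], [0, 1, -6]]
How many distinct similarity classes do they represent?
Characteristic polynomials: χ_{M1} = (x - 1)^3, χ_{M2} = (x + 5)^3, χ_{M3} = (x + 5)^3, χ_{M4} = (x + 5)^3.

{M1}: invariant factors x - 1, (x - 1)^2.

{M2, M3, M4}: invariant factors x + 5, (x + 5)^2.

Matrices are similar if and only if their invariant-factor lists agree; the partition into similarity classes is {M1}, {M2, M3, M4}.

2 classes: {M1}, {M2, M3, M4}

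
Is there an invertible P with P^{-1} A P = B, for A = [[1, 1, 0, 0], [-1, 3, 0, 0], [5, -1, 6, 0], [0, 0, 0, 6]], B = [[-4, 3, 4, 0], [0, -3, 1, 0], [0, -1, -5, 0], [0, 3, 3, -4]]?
trace(A) = 16 but trace(B) = -16. The trace is a similarity invariant, so A and B are not similar.

No.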